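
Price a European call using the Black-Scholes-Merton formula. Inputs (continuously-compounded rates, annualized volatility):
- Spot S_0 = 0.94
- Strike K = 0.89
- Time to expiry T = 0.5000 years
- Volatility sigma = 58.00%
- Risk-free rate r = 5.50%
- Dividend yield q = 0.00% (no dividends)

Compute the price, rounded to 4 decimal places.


Answer: Price = 0.1867

Derivation:
d1 = (ln(S/K) + (r - q + 0.5*sigma^2) * T) / (sigma * sqrt(T)) = 0.40538776
d2 = d1 - sigma * sqrt(T) = -0.00473417
exp(-rT) = 0.97287468; exp(-qT) = 1.00000000
C = S_0 * exp(-qT) * N(d1) - K * exp(-rT) * N(d2)
N(d1) = 0.65740375; N(d2) = 0.49811135
C = 0.9400 * 1.00000000 * 0.65740375 - 0.8900 * 0.97287468 * 0.49811135 = 0.1867


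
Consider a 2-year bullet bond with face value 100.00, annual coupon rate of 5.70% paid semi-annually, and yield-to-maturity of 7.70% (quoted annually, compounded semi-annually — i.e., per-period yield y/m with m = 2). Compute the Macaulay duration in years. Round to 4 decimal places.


Answer: Macaulay duration = 1.9166 years

Derivation:
Coupon per period c = face * coupon_rate / m = 2.850000
Periods per year m = 2; per-period yield y/m = 0.038500
Number of cashflows N = 4
Cashflows (t years, CF_t, discount factor 1/(1+y/m)^(m*t), PV):
  t = 0.5000: CF_t = 2.850000, DF = 0.962927, PV = 2.744343
  t = 1.0000: CF_t = 2.850000, DF = 0.927229, PV = 2.642603
  t = 1.5000: CF_t = 2.850000, DF = 0.892854, PV = 2.544634
  t = 2.0000: CF_t = 102.850000, DF = 0.859754, PV = 88.425656
Price P = sum_t PV_t = 96.357236
Macaulay numerator sum_t t * PV_t:
  t * PV_t at t = 0.5000: 1.372171
  t * PV_t at t = 1.0000: 2.642603
  t * PV_t at t = 1.5000: 3.816951
  t * PV_t at t = 2.0000: 176.851313
Macaulay duration D = (sum_t t * PV_t) / P = 184.683038 / 96.357236 = 1.916649


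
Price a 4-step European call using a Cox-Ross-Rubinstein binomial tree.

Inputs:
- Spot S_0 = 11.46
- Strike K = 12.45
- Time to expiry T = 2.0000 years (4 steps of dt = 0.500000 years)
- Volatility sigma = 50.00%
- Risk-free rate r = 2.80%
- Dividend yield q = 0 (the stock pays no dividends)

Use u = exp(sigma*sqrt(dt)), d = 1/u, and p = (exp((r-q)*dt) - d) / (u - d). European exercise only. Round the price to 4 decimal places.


dt = T/N = 0.500000
u = exp(sigma*sqrt(dt)) = 1.424119; d = 1/u = 0.702189
p = (exp((r-q)*dt) - d) / (u - d) = 0.432050
Discount per step: exp(-r*dt) = 0.986098
Stock lattice S(k, i) with i counting down-moves:
  k=0: S(0,0) = 11.4600
  k=1: S(1,0) = 16.3204; S(1,1) = 8.0471
  k=2: S(2,0) = 23.2422; S(2,1) = 11.4600; S(2,2) = 5.6506
  k=3: S(3,0) = 33.0997; S(3,1) = 16.3204; S(3,2) = 8.0471; S(3,3) = 3.9678
  k=4: S(4,0) = 47.1378; S(4,1) = 23.2422; S(4,2) = 11.4600; S(4,3) = 5.6506; S(4,4) = 2.7861
Terminal payoffs V(N, i) = max(S_T - K, 0):
  V(4,0) = 34.687849; V(4,1) = 10.792198; V(4,2) = 0.000000; V(4,3) = 0.000000; V(4,4) = 0.000000
Backward induction: V(k, i) = exp(-r*dt) * [p * V(k+1, i) + (1-p) * V(k+1, i+1)].
  V(3,0) = exp(-r*dt) * [p*34.687849 + (1-p)*10.792198] = 20.822741
  V(3,1) = exp(-r*dt) * [p*10.792198 + (1-p)*0.000000] = 4.597943
  V(3,2) = exp(-r*dt) * [p*0.000000 + (1-p)*0.000000] = 0.000000
  V(3,3) = exp(-r*dt) * [p*0.000000 + (1-p)*0.000000] = 0.000000
  V(2,0) = exp(-r*dt) * [p*20.822741 + (1-p)*4.597943] = 11.446487
  V(2,1) = exp(-r*dt) * [p*4.597943 + (1-p)*0.000000] = 1.958923
  V(2,2) = exp(-r*dt) * [p*0.000000 + (1-p)*0.000000] = 0.000000
  V(1,0) = exp(-r*dt) * [p*11.446487 + (1-p)*1.958923] = 5.973802
  V(1,1) = exp(-r*dt) * [p*1.958923 + (1-p)*0.000000] = 0.834586
  V(0,0) = exp(-r*dt) * [p*5.973802 + (1-p)*0.834586] = 3.012511

Answer: Price = V(0,0) = 3.0125


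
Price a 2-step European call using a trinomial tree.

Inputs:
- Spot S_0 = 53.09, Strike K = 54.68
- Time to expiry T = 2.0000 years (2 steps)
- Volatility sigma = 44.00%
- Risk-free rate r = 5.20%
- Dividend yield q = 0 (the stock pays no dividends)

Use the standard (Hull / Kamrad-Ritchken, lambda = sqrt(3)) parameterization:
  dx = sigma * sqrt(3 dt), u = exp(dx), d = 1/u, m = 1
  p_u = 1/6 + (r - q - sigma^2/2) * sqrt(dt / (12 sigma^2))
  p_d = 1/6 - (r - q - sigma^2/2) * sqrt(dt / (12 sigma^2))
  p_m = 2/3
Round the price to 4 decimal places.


dt = T/N = 1.000000; dx = sigma*sqrt(3*dt) = 0.762102
u = exp(dx) = 2.142776; d = 1/u = 0.466684
p_u = 0.137274, p_m = 0.666667, p_d = 0.196059
Discount per step: exp(-r*dt) = 0.949329
Stock lattice S(k, j) with j the centered position index:
  k=0: S(0,+0) = 53.0900
  k=1: S(1,-1) = 24.7763; S(1,+0) = 53.0900; S(1,+1) = 113.7600
  k=2: S(2,-2) = 11.5627; S(2,-1) = 24.7763; S(2,+0) = 53.0900; S(2,+1) = 113.7600; S(2,+2) = 243.7622
Terminal payoffs V(N, j) = max(S_T - K, 0):
  V(2,-2) = 0.000000; V(2,-1) = 0.000000; V(2,+0) = 0.000000; V(2,+1) = 59.079997; V(2,+2) = 189.082233
Backward induction: V(k, j) = exp(-r*dt) * [p_u * V(k+1, j+1) + p_m * V(k+1, j) + p_d * V(k+1, j-1)]
  V(1,-1) = exp(-r*dt) * [p_u*0.000000 + p_m*0.000000 + p_d*0.000000] = 0.000000
  V(1,+0) = exp(-r*dt) * [p_u*59.079997 + p_m*0.000000 + p_d*0.000000] = 7.699213
  V(1,+1) = exp(-r*dt) * [p_u*189.082233 + p_m*59.079997 + p_d*0.000000] = 62.031801
  V(0,+0) = exp(-r*dt) * [p_u*62.031801 + p_m*7.699213 + p_d*0.000000] = 12.956612

Answer: Price = V(0,0) = 12.9566


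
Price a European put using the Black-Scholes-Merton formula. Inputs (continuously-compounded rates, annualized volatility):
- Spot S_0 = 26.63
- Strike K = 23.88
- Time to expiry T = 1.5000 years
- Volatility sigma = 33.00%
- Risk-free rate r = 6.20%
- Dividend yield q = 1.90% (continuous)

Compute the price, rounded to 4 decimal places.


d1 = (ln(S/K) + (r - q + 0.5*sigma^2) * T) / (sigma * sqrt(T)) = 0.63135502
d2 = d1 - sigma * sqrt(T) = 0.22718921
exp(-rT) = 0.91119350; exp(-qT) = 0.97190229
P = K * exp(-rT) * N(-d2) - S_0 * exp(-qT) * N(-d1)
N(-d1) = 0.26390421; N(-d2) = 0.41013831
P = 23.8800 * 0.91119350 * 0.41013831 - 26.6300 * 0.97190229 * 0.26390421 = 2.0940

Answer: Price = 2.0940


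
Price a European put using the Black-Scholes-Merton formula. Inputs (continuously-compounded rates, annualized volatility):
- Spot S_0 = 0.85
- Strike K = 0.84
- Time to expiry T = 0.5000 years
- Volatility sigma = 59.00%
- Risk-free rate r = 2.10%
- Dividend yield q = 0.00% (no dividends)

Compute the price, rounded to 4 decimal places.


Answer: Price = 0.1297

Derivation:
d1 = (ln(S/K) + (r - q + 0.5*sigma^2) * T) / (sigma * sqrt(T)) = 0.26213157
d2 = d1 - sigma * sqrt(T) = -0.15506143
exp(-rT) = 0.98955493; exp(-qT) = 1.00000000
P = K * exp(-rT) * N(-d2) - S_0 * exp(-qT) * N(-d1)
N(-d1) = 0.39661000; N(-d2) = 0.56161355
P = 0.8400 * 0.98955493 * 0.56161355 - 0.8500 * 1.00000000 * 0.39661000 = 0.1297


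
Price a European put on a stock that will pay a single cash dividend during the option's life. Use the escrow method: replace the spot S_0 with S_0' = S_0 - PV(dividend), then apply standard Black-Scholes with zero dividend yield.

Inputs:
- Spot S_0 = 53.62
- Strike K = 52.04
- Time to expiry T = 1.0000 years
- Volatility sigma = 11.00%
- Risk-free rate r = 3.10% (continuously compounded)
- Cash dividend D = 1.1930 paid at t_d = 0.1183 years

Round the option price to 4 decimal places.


Answer: Price = 1.4030

Derivation:
PV(D) = D * exp(-r * t_d) = 1.1930 * 0.99633942 = 1.18863292
S_0' = S_0 - PV(D) = 53.6200 - 1.18863292 = 52.43136708
d1 = (ln(S_0'/K) + (r + sigma^2/2)*T) / (sigma*sqrt(T)) = 0.40493061
d2 = d1 - sigma*sqrt(T) = 0.29493061
exp(-rT) = 0.96947557
N(-d1) = 0.34276426; N(-d2) = 0.38402344
P = K * exp(-rT) * N(-d2) - S_0' * N(-d1) = 52.0400 * 0.96947557 * 0.38402344 - 52.43136708 * 0.34276426 = 1.4030


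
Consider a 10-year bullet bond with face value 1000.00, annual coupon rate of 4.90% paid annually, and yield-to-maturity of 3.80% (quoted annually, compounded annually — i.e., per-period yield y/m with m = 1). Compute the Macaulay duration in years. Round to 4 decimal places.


Coupon per period c = face * coupon_rate / m = 49.000000
Periods per year m = 1; per-period yield y/m = 0.038000
Number of cashflows N = 10
Cashflows (t years, CF_t, discount factor 1/(1+y/m)^(m*t), PV):
  t = 1.0000: CF_t = 49.000000, DF = 0.963391, PV = 47.206166
  t = 2.0000: CF_t = 49.000000, DF = 0.928122, PV = 45.478002
  t = 3.0000: CF_t = 49.000000, DF = 0.894145, PV = 43.813104
  t = 4.0000: CF_t = 49.000000, DF = 0.861411, PV = 42.209156
  t = 5.0000: CF_t = 49.000000, DF = 0.829876, PV = 40.663927
  t = 6.0000: CF_t = 49.000000, DF = 0.799495, PV = 39.175266
  t = 7.0000: CF_t = 49.000000, DF = 0.770227, PV = 37.741104
  t = 8.0000: CF_t = 49.000000, DF = 0.742030, PV = 36.359446
  t = 9.0000: CF_t = 49.000000, DF = 0.714865, PV = 35.028368
  t = 10.0000: CF_t = 1049.000000, DF = 0.688694, PV = 722.440281
Price P = sum_t PV_t = 1090.114819
Macaulay numerator sum_t t * PV_t:
  t * PV_t at t = 1.0000: 47.206166
  t * PV_t at t = 2.0000: 90.956003
  t * PV_t at t = 3.0000: 131.439311
  t * PV_t at t = 4.0000: 168.836623
  t * PV_t at t = 5.0000: 203.319633
  t * PV_t at t = 6.0000: 235.051599
  t * PV_t at t = 7.0000: 264.187731
  t * PV_t at t = 8.0000: 290.875564
  t * PV_t at t = 9.0000: 315.255308
  t * PV_t at t = 10.0000: 7224.402813
Macaulay duration D = (sum_t t * PV_t) / P = 8971.530752 / 1090.114819 = 8.229895

Answer: Macaulay duration = 8.2299 years


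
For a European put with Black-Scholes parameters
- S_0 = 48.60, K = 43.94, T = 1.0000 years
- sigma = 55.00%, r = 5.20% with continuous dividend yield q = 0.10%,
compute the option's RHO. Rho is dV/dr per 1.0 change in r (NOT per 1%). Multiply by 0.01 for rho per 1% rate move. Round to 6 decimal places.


Answer: Rho = -20.840160

Derivation:
d1 = 0.5509972072; d2 = 0.0009972072
phi(d1) = 0.3427556438; exp(-qT) = 0.9990004998; exp(-rT) = 0.9493288668
N(-d2) = 0.4996021720
Rho = -K*T*exp(-rT)*N(-d2) = -43.9400 * 1.0000 * 0.9493288668 * 0.4996021720 = -20.840160


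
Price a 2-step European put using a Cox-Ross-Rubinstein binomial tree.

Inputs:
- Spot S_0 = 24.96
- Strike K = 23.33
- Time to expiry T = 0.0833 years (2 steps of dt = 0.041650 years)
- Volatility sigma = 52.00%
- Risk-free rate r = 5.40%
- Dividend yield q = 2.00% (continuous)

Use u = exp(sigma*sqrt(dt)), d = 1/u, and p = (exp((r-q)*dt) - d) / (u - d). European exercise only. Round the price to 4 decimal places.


dt = T/N = 0.041650
u = exp(sigma*sqrt(dt)) = 1.111959; d = 1/u = 0.899314
p = (exp((r-q)*dt) - d) / (u - d) = 0.480158
Discount per step: exp(-r*dt) = 0.997753
Stock lattice S(k, i) with i counting down-moves:
  k=0: S(0,0) = 24.9600
  k=1: S(1,0) = 27.7545; S(1,1) = 22.4469
  k=2: S(2,0) = 30.8619; S(2,1) = 24.9600; S(2,2) = 20.1868
Terminal payoffs V(N, i) = max(K - S_T, 0):
  V(2,0) = 0.000000; V(2,1) = 0.000000; V(2,2) = 3.143221
Backward induction: V(k, i) = exp(-r*dt) * [p * V(k+1, i) + (1-p) * V(k+1, i+1)].
  V(1,0) = exp(-r*dt) * [p*0.000000 + (1-p)*0.000000] = 0.000000
  V(1,1) = exp(-r*dt) * [p*0.000000 + (1-p)*3.143221] = 1.630307
  V(0,0) = exp(-r*dt) * [p*0.000000 + (1-p)*1.630307] = 0.845598

Answer: Price = V(0,0) = 0.8456


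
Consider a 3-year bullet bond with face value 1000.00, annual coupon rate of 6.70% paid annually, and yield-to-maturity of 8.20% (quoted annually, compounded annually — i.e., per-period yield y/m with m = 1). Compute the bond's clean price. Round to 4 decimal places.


Answer: Price = 961.4826

Derivation:
Coupon per period c = face * coupon_rate / m = 67.000000
Periods per year m = 1; per-period yield y/m = 0.082000
Number of cashflows N = 3
Cashflows (t years, CF_t, discount factor 1/(1+y/m)^(m*t), PV):
  t = 1.0000: CF_t = 67.000000, DF = 0.924214, PV = 61.922366
  t = 2.0000: CF_t = 67.000000, DF = 0.854172, PV = 57.229543
  t = 3.0000: CF_t = 1067.000000, DF = 0.789438, PV = 842.330715
Price P = sum_t PV_t = 961.482624


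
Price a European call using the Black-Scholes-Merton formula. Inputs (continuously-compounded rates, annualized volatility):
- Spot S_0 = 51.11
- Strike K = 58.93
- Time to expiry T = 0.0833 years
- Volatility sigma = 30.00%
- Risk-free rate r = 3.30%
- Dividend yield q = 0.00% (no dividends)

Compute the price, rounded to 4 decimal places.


d1 = (ln(S/K) + (r - q + 0.5*sigma^2) * T) / (sigma * sqrt(T)) = -1.56923698
d2 = d1 - sigma * sqrt(T) = -1.65582220
exp(-rT) = 0.99725487; exp(-qT) = 1.00000000
C = S_0 * exp(-qT) * N(d1) - K * exp(-rT) * N(d2)
N(d1) = 0.05829637; N(d2) = 0.04887892
C = 51.1100 * 1.00000000 * 0.05829637 - 58.9300 * 0.99725487 * 0.04887892 = 0.1070

Answer: Price = 0.1070


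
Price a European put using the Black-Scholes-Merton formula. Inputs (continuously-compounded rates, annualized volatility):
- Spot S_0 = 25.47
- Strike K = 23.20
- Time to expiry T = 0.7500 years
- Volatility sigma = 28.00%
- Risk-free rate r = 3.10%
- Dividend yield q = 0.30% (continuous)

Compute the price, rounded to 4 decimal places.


Answer: Price = 1.1986

Derivation:
d1 = (ln(S/K) + (r - q + 0.5*sigma^2) * T) / (sigma * sqrt(T)) = 0.59281093
d2 = d1 - sigma * sqrt(T) = 0.35032381
exp(-rT) = 0.97701820; exp(-qT) = 0.99775253
P = K * exp(-rT) * N(-d2) - S_0 * exp(-qT) * N(-d1)
N(-d1) = 0.27665385; N(-d2) = 0.36304785
P = 23.2000 * 0.97701820 * 0.36304785 - 25.4700 * 0.99775253 * 0.27665385 = 1.1986


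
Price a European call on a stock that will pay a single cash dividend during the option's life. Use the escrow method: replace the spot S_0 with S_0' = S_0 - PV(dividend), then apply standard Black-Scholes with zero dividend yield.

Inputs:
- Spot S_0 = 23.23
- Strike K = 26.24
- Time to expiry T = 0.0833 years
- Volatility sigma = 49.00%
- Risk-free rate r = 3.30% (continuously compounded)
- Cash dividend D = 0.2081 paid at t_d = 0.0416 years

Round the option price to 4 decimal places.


PV(D) = D * exp(-r * t_d) = 0.2081 * 0.99862814 = 0.20781452
S_0' = S_0 - PV(D) = 23.2300 - 0.20781452 = 23.02218548
d1 = (ln(S_0'/K) + (r + sigma^2/2)*T) / (sigma*sqrt(T)) = -0.83492756
d2 = d1 - sigma*sqrt(T) = -0.97635008
exp(-rT) = 0.99725487
N(d1) = 0.20187925; N(d2) = 0.16444550
C = S_0' * N(d1) - K * exp(-rT) * N(d2) = 23.02218548 * 0.20187925 - 26.2400 * 0.99725487 * 0.16444550 = 0.3445

Answer: Price = 0.3445


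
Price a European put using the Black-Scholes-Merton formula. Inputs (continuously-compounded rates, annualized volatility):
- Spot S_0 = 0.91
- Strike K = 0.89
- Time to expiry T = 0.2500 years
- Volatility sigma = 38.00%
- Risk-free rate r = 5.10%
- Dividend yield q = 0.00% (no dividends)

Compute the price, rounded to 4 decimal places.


d1 = (ln(S/K) + (r - q + 0.5*sigma^2) * T) / (sigma * sqrt(T)) = 0.27906914
d2 = d1 - sigma * sqrt(T) = 0.08906914
exp(-rT) = 0.98733094; exp(-qT) = 1.00000000
P = K * exp(-rT) * N(-d2) - S_0 * exp(-qT) * N(-d1)
N(-d1) = 0.39009588; N(-d2) = 0.46451348
P = 0.8900 * 0.98733094 * 0.46451348 - 0.9100 * 1.00000000 * 0.39009588 = 0.0532

Answer: Price = 0.0532


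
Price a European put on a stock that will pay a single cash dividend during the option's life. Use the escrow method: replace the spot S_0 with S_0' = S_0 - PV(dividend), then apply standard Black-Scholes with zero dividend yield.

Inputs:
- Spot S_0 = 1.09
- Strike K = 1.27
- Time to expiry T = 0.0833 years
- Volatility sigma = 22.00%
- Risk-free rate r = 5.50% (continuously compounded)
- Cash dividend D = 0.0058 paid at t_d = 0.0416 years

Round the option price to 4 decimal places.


PV(D) = D * exp(-r * t_d) = 0.0058 * 0.99771462 = 0.00578674
S_0' = S_0 - PV(D) = 1.0900 - 0.00578674 = 1.08421326
d1 = (ln(S_0'/K) + (r + sigma^2/2)*T) / (sigma*sqrt(T)) = -2.38700612
d2 = d1 - sigma*sqrt(T) = -2.45050195
exp(-rT) = 0.99542898
N(-d1) = 0.99150690; N(-d2) = 0.99286714
P = K * exp(-rT) * N(-d2) - S_0' * N(-d1) = 1.2700 * 0.99542898 * 0.99286714 - 1.08421326 * 0.99150690 = 0.1802

Answer: Price = 0.1802


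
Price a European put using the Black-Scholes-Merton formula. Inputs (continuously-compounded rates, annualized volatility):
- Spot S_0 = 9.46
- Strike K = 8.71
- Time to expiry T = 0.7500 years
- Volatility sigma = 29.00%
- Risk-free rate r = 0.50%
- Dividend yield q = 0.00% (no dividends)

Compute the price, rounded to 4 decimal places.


Answer: Price = 0.5677

Derivation:
d1 = (ln(S/K) + (r - q + 0.5*sigma^2) * T) / (sigma * sqrt(T)) = 0.46939808
d2 = d1 - sigma * sqrt(T) = 0.21825071
exp(-rT) = 0.99625702; exp(-qT) = 1.00000000
P = K * exp(-rT) * N(-d2) - S_0 * exp(-qT) * N(-d1)
N(-d1) = 0.31939256; N(-d2) = 0.41361689
P = 8.7100 * 0.99625702 * 0.41361689 - 9.4600 * 1.00000000 * 0.31939256 = 0.5677


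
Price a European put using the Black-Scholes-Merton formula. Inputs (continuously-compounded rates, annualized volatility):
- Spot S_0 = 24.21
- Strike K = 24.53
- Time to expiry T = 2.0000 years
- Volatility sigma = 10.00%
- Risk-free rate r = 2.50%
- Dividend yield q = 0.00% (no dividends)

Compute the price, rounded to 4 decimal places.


d1 = (ln(S/K) + (r - q + 0.5*sigma^2) * T) / (sigma * sqrt(T)) = 0.33141326
d2 = d1 - sigma * sqrt(T) = 0.18999190
exp(-rT) = 0.95122942; exp(-qT) = 1.00000000
P = K * exp(-rT) * N(-d2) - S_0 * exp(-qT) * N(-d1)
N(-d1) = 0.37016618; N(-d2) = 0.42465774
P = 24.5300 * 0.95122942 * 0.42465774 - 24.2100 * 1.00000000 * 0.37016618 = 0.9471

Answer: Price = 0.9471


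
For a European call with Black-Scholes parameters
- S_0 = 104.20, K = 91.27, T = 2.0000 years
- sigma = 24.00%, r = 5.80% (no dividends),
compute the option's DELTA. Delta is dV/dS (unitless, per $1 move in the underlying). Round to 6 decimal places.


Answer: Delta = 0.816425

Derivation:
d1 = 0.9018262604; d2 = 0.5624150054
phi(d1) = 0.2656478193; exp(-qT) = 1.0000000000; exp(-rT) = 0.8904752233
N(d1) = 0.8164254162
Delta = exp(-qT) * N(d1) = 1.0000000000 * 0.8164254162 = 0.816425


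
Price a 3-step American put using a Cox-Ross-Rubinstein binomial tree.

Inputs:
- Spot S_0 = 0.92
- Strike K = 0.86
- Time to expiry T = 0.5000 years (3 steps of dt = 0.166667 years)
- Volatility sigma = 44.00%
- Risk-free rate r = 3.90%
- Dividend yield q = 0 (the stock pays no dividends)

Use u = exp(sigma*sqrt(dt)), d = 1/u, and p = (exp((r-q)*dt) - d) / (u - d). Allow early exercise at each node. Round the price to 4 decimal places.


Answer: Price = V(0,0) = 0.0831

Derivation:
dt = T/N = 0.166667
u = exp(sigma*sqrt(dt)) = 1.196774; d = 1/u = 0.835580
p = (exp((r-q)*dt) - d) / (u - d) = 0.473268
Discount per step: exp(-r*dt) = 0.993521
Stock lattice S(k, i) with i counting down-moves:
  k=0: S(0,0) = 0.9200
  k=1: S(1,0) = 1.1010; S(1,1) = 0.7687
  k=2: S(2,0) = 1.3177; S(2,1) = 0.9200; S(2,2) = 0.6423
  k=3: S(3,0) = 1.5770; S(3,1) = 1.1010; S(3,2) = 0.7687; S(3,3) = 0.5367
Terminal payoffs V(N, i) = max(K - S_T, 0):
  V(3,0) = 0.000000; V(3,1) = 0.000000; V(3,2) = 0.091266; V(3,3) = 0.323275
Backward induction: V(k, i) = exp(-r*dt) * [p * V(k+1, i) + (1-p) * V(k+1, i+1)]; then take max(V_cont, immediate exercise) for American.
  V(2,0) = exp(-r*dt) * [p*0.000000 + (1-p)*0.000000] = 0.000000; exercise = 0.000000; V(2,0) = max -> 0.000000
  V(2,1) = exp(-r*dt) * [p*0.000000 + (1-p)*0.091266] = 0.047762; exercise = 0.000000; V(2,1) = max -> 0.047762
  V(2,2) = exp(-r*dt) * [p*0.091266 + (1-p)*0.323275] = 0.212090; exercise = 0.217662; V(2,2) = max -> 0.217662
  V(1,0) = exp(-r*dt) * [p*0.000000 + (1-p)*0.047762] = 0.024995; exercise = 0.000000; V(1,0) = max -> 0.024995
  V(1,1) = exp(-r*dt) * [p*0.047762 + (1-p)*0.217662] = 0.136364; exercise = 0.091266; V(1,1) = max -> 0.136364
  V(0,0) = exp(-r*dt) * [p*0.024995 + (1-p)*0.136364] = 0.083115; exercise = 0.000000; V(0,0) = max -> 0.083115


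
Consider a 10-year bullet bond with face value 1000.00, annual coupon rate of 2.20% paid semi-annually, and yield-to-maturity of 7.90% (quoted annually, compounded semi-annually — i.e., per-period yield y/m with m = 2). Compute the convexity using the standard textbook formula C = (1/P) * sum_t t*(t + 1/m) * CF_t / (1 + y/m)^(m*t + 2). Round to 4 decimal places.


Coupon per period c = face * coupon_rate / m = 11.000000
Periods per year m = 2; per-period yield y/m = 0.039500
Number of cashflows N = 20
Cashflows (t years, CF_t, discount factor 1/(1+y/m)^(m*t), PV):
  t = 0.5000: CF_t = 11.000000, DF = 0.962001, PV = 10.582011
  t = 1.0000: CF_t = 11.000000, DF = 0.925446, PV = 10.179904
  t = 1.5000: CF_t = 11.000000, DF = 0.890280, PV = 9.793078
  t = 2.0000: CF_t = 11.000000, DF = 0.856450, PV = 9.420950
  t = 2.5000: CF_t = 11.000000, DF = 0.823906, PV = 9.062963
  t = 3.0000: CF_t = 11.000000, DF = 0.792598, PV = 8.718579
  t = 3.5000: CF_t = 11.000000, DF = 0.762480, PV = 8.387282
  t = 4.0000: CF_t = 11.000000, DF = 0.733507, PV = 8.068573
  t = 4.5000: CF_t = 11.000000, DF = 0.705634, PV = 7.761975
  t = 5.0000: CF_t = 11.000000, DF = 0.678821, PV = 7.467027
  t = 5.5000: CF_t = 11.000000, DF = 0.653026, PV = 7.183288
  t = 6.0000: CF_t = 11.000000, DF = 0.628212, PV = 6.910330
  t = 6.5000: CF_t = 11.000000, DF = 0.604340, PV = 6.647744
  t = 7.0000: CF_t = 11.000000, DF = 0.581376, PV = 6.395136
  t = 7.5000: CF_t = 11.000000, DF = 0.559284, PV = 6.152127
  t = 8.0000: CF_t = 11.000000, DF = 0.538032, PV = 5.918352
  t = 8.5000: CF_t = 11.000000, DF = 0.517587, PV = 5.693460
  t = 9.0000: CF_t = 11.000000, DF = 0.497919, PV = 5.477114
  t = 9.5000: CF_t = 11.000000, DF = 0.478999, PV = 5.268989
  t = 10.0000: CF_t = 1011.000000, DF = 0.460798, PV = 465.866286
Price P = sum_t PV_t = 610.955168
Convexity numerator sum_t t*(t + 1/m) * CF_t / (1+y/m)^(m*t + 2):
  t = 0.5000: term = 4.896539
  t = 1.0000: term = 14.131425
  t = 1.5000: term = 27.188890
  t = 2.0000: term = 43.592897
  t = 2.5000: term = 62.904613
  t = 3.0000: term = 84.720017
  t = 3.5000: term = 108.667651
  t = 4.0000: term = 134.406494
  t = 4.5000: term = 161.623971
  t = 5.0000: term = 190.034064
  t = 5.5000: term = 219.375542
  t = 6.0000: term = 249.410298
  t = 6.5000: term = 279.921771
  t = 7.0000: term = 310.713476
  t = 7.5000: term = 341.607615
  t = 8.0000: term = 372.443768
  t = 8.5000: term = 403.077671
  t = 9.0000: term = 433.380061
  t = 9.5000: term = 463.235595
  t = 10.0000: term = 45269.072237
Convexity = (1/P) * sum = 49174.404594 / 610.955168 = 80.487746

Answer: Convexity = 80.4877


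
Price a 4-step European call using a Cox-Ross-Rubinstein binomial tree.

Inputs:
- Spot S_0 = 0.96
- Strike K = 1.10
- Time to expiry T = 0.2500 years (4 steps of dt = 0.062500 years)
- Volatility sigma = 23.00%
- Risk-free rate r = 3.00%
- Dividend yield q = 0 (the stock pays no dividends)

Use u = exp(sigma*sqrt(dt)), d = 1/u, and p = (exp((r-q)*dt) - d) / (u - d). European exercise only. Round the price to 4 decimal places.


dt = T/N = 0.062500
u = exp(sigma*sqrt(dt)) = 1.059185; d = 1/u = 0.944122
p = (exp((r-q)*dt) - d) / (u - d) = 0.501940
Discount per step: exp(-r*dt) = 0.998127
Stock lattice S(k, i) with i counting down-moves:
  k=0: S(0,0) = 0.9600
  k=1: S(1,0) = 1.0168; S(1,1) = 0.9064
  k=2: S(2,0) = 1.0770; S(2,1) = 0.9600; S(2,2) = 0.8557
  k=3: S(3,0) = 1.1407; S(3,1) = 1.0168; S(3,2) = 0.9064; S(3,3) = 0.8079
  k=4: S(4,0) = 1.2083; S(4,1) = 1.0770; S(4,2) = 0.9600; S(4,3) = 0.8557; S(4,4) = 0.7628
Terminal payoffs V(N, i) = max(S_T - K, 0):
  V(4,0) = 0.108256; V(4,1) = 0.000000; V(4,2) = 0.000000; V(4,3) = 0.000000; V(4,4) = 0.000000
Backward induction: V(k, i) = exp(-r*dt) * [p * V(k+1, i) + (1-p) * V(k+1, i+1)].
  V(3,0) = exp(-r*dt) * [p*0.108256 + (1-p)*0.000000] = 0.054236
  V(3,1) = exp(-r*dt) * [p*0.000000 + (1-p)*0.000000] = 0.000000
  V(3,2) = exp(-r*dt) * [p*0.000000 + (1-p)*0.000000] = 0.000000
  V(3,3) = exp(-r*dt) * [p*0.000000 + (1-p)*0.000000] = 0.000000
  V(2,0) = exp(-r*dt) * [p*0.054236 + (1-p)*0.000000] = 0.027172
  V(2,1) = exp(-r*dt) * [p*0.000000 + (1-p)*0.000000] = 0.000000
  V(2,2) = exp(-r*dt) * [p*0.000000 + (1-p)*0.000000] = 0.000000
  V(1,0) = exp(-r*dt) * [p*0.027172 + (1-p)*0.000000] = 0.013613
  V(1,1) = exp(-r*dt) * [p*0.000000 + (1-p)*0.000000] = 0.000000
  V(0,0) = exp(-r*dt) * [p*0.013613 + (1-p)*0.000000] = 0.006820

Answer: Price = V(0,0) = 0.0068


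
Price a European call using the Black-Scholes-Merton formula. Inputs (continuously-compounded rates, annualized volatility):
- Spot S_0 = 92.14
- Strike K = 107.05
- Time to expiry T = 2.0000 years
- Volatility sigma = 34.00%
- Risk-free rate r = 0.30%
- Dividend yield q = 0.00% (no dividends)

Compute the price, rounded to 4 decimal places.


d1 = (ln(S/K) + (r - q + 0.5*sigma^2) * T) / (sigma * sqrt(T)) = -0.05903688
d2 = d1 - sigma * sqrt(T) = -0.53986949
exp(-rT) = 0.99401796; exp(-qT) = 1.00000000
C = S_0 * exp(-qT) * N(d1) - K * exp(-rT) * N(d2)
N(d1) = 0.47646137; N(d2) = 0.29464352
C = 92.1400 * 1.00000000 * 0.47646137 - 107.0500 * 0.99401796 * 0.29464352 = 12.5482

Answer: Price = 12.5482


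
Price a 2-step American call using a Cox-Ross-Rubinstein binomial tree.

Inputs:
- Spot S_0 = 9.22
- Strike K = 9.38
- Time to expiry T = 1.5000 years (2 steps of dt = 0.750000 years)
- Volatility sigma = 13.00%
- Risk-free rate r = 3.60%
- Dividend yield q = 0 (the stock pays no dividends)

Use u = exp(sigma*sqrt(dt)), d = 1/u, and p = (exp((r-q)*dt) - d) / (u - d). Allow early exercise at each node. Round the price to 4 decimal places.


dt = T/N = 0.750000
u = exp(sigma*sqrt(dt)) = 1.119165; d = 1/u = 0.893523
p = (exp((r-q)*dt) - d) / (u - d) = 0.593172
Discount per step: exp(-r*dt) = 0.973361
Stock lattice S(k, i) with i counting down-moves:
  k=0: S(0,0) = 9.2200
  k=1: S(1,0) = 10.3187; S(1,1) = 8.2383
  k=2: S(2,0) = 11.5483; S(2,1) = 9.2200; S(2,2) = 7.3611
Terminal payoffs V(N, i) = max(S_T - K, 0):
  V(2,0) = 2.168339; V(2,1) = 0.000000; V(2,2) = 0.000000
Backward induction: V(k, i) = exp(-r*dt) * [p * V(k+1, i) + (1-p) * V(k+1, i+1)]; then take max(V_cont, immediate exercise) for American.
  V(1,0) = exp(-r*dt) * [p*2.168339 + (1-p)*0.000000] = 1.251936; exercise = 0.938706; V(1,0) = max -> 1.251936
  V(1,1) = exp(-r*dt) * [p*0.000000 + (1-p)*0.000000] = 0.000000; exercise = 0.000000; V(1,1) = max -> 0.000000
  V(0,0) = exp(-r*dt) * [p*1.251936 + (1-p)*0.000000] = 0.722831; exercise = 0.000000; V(0,0) = max -> 0.722831

Answer: Price = V(0,0) = 0.7228


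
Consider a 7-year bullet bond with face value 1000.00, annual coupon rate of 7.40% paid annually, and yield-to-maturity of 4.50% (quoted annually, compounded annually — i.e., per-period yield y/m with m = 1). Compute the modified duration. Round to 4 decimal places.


Answer: Modified duration = 5.5668

Derivation:
Coupon per period c = face * coupon_rate / m = 74.000000
Periods per year m = 1; per-period yield y/m = 0.045000
Number of cashflows N = 7
Cashflows (t years, CF_t, discount factor 1/(1+y/m)^(m*t), PV):
  t = 1.0000: CF_t = 74.000000, DF = 0.956938, PV = 70.813397
  t = 2.0000: CF_t = 74.000000, DF = 0.915730, PV = 67.764016
  t = 3.0000: CF_t = 74.000000, DF = 0.876297, PV = 64.845949
  t = 4.0000: CF_t = 74.000000, DF = 0.838561, PV = 62.053539
  t = 5.0000: CF_t = 74.000000, DF = 0.802451, PV = 59.381377
  t = 6.0000: CF_t = 74.000000, DF = 0.767896, PV = 56.824285
  t = 7.0000: CF_t = 1074.000000, DF = 0.734828, PV = 789.205764
Price P = sum_t PV_t = 1170.888327
First compute Macaulay numerator sum_t t * PV_t:
  t * PV_t at t = 1.0000: 70.813397
  t * PV_t at t = 2.0000: 135.528033
  t * PV_t at t = 3.0000: 194.537846
  t * PV_t at t = 4.0000: 248.214158
  t * PV_t at t = 5.0000: 296.906887
  t * PV_t at t = 6.0000: 340.945708
  t * PV_t at t = 7.0000: 5524.440345
Macaulay duration D = 6811.386374 / 1170.888327 = 5.817281
Modified duration = D / (1 + y/m) = 5.817281 / (1 + 0.045000) = 5.566776


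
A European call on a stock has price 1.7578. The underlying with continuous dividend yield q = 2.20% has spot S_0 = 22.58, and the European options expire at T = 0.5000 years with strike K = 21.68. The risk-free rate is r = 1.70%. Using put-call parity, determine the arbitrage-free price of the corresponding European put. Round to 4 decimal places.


Answer: Put price = 0.9213

Derivation:
Put-call parity: C - P = S_0 * exp(-qT) - K * exp(-rT).
S_0 * exp(-qT) = 22.5800 * 0.98906028 = 22.33298109
K * exp(-rT) = 21.6800 * 0.99153602 = 21.49650098
P = C - S*exp(-qT) + K*exp(-rT)
P = 1.7578 - 22.33298109 + 21.49650098 = 0.9213


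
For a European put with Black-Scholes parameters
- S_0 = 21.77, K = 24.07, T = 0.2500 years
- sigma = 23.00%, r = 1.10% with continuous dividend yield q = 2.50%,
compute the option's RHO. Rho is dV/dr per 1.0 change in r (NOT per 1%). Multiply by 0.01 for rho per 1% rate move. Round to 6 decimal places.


d1 = -0.8462684917; d2 = -0.9612684917
phi(d1) = 0.2788660519; exp(-qT) = 0.9937694906; exp(-rT) = 0.9972537778
N(-d2) = 0.8317914069
Rho = -K*T*exp(-rT)*N(-d2) = -24.0700 * 0.2500 * 0.9972537778 * 0.8317914069 = -4.991559

Answer: Rho = -4.991559


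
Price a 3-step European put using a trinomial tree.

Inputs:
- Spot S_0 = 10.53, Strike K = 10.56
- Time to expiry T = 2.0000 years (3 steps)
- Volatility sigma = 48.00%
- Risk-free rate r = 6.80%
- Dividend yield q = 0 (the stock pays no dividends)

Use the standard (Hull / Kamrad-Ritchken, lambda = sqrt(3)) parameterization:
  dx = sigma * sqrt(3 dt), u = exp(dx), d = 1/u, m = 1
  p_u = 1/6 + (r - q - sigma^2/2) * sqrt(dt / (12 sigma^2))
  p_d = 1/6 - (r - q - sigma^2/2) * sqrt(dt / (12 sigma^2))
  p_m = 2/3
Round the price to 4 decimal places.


Answer: Price = V(0,0) = 1.7832

Derivation:
dt = T/N = 0.666667; dx = sigma*sqrt(3*dt) = 0.678823
u = exp(dx) = 1.971555; d = 1/u = 0.507214
p_u = 0.143489, p_m = 0.666667, p_d = 0.189844
Discount per step: exp(-r*dt) = 0.955679
Stock lattice S(k, j) with j the centered position index:
  k=0: S(0,+0) = 10.5300
  k=1: S(1,-1) = 5.3410; S(1,+0) = 10.5300; S(1,+1) = 20.7605
  k=2: S(2,-2) = 2.7090; S(2,-1) = 5.3410; S(2,+0) = 10.5300; S(2,+1) = 20.7605; S(2,+2) = 40.9304
  k=3: S(3,-3) = 1.3740; S(3,-2) = 2.7090; S(3,-1) = 5.3410; S(3,+0) = 10.5300; S(3,+1) = 20.7605; S(3,+2) = 40.9304; S(3,+3) = 80.6966
Terminal payoffs V(N, j) = max(K - S_T, 0):
  V(3,-3) = 9.185952; V(3,-2) = 7.850990; V(3,-1) = 5.219038; V(3,+0) = 0.030000; V(3,+1) = 0.000000; V(3,+2) = 0.000000; V(3,+3) = 0.000000
Backward induction: V(k, j) = exp(-r*dt) * [p_u * V(k+1, j+1) + p_m * V(k+1, j) + p_d * V(k+1, j-1)]
  V(2,-2) = exp(-r*dt) * [p_u*5.219038 + p_m*7.850990 + p_d*9.185952] = 7.384309
  V(2,-1) = exp(-r*dt) * [p_u*0.030000 + p_m*5.219038 + p_d*7.850990] = 4.753668
  V(2,+0) = exp(-r*dt) * [p_u*0.000000 + p_m*0.030000 + p_d*5.219038] = 0.966003
  V(2,+1) = exp(-r*dt) * [p_u*0.000000 + p_m*0.000000 + p_d*0.030000] = 0.005443
  V(2,+2) = exp(-r*dt) * [p_u*0.000000 + p_m*0.000000 + p_d*0.000000] = 0.000000
  V(1,-1) = exp(-r*dt) * [p_u*0.966003 + p_m*4.753668 + p_d*7.384309] = 4.500856
  V(1,+0) = exp(-r*dt) * [p_u*0.005443 + p_m*0.966003 + p_d*4.753668] = 1.478663
  V(1,+1) = exp(-r*dt) * [p_u*0.000000 + p_m*0.005443 + p_d*0.966003] = 0.178730
  V(0,+0) = exp(-r*dt) * [p_u*0.178730 + p_m*1.478663 + p_d*4.500856] = 1.783184


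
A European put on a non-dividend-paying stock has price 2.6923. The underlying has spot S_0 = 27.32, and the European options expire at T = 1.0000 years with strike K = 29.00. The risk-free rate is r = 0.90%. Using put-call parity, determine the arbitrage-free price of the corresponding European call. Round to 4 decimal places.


Answer: Call price = 1.2721

Derivation:
Put-call parity: C - P = S_0 * exp(-qT) - K * exp(-rT).
S_0 * exp(-qT) = 27.3200 * 1.00000000 = 27.32000000
K * exp(-rT) = 29.0000 * 0.99104038 = 28.74017098
C = P + S*exp(-qT) - K*exp(-rT)
C = 2.6923 + 27.32000000 - 28.74017098 = 1.2721


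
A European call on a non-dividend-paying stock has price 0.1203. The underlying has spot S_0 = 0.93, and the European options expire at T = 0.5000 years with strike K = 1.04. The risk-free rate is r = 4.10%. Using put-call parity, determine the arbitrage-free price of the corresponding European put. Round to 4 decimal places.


Put-call parity: C - P = S_0 * exp(-qT) - K * exp(-rT).
S_0 * exp(-qT) = 0.9300 * 1.00000000 = 0.93000000
K * exp(-rT) = 1.0400 * 0.97970870 = 1.01889704
P = C - S*exp(-qT) + K*exp(-rT)
P = 0.1203 - 0.93000000 + 1.01889704 = 0.2092

Answer: Put price = 0.2092


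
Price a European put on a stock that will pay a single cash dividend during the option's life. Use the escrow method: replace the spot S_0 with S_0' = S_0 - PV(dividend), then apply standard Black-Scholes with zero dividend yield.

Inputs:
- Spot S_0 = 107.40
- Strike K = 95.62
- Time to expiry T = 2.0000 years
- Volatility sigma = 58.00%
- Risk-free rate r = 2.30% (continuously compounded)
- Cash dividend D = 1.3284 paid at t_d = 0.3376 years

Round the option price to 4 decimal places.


PV(D) = D * exp(-r * t_d) = 1.3284 * 0.99226527 = 1.31812518
S_0' = S_0 - PV(D) = 107.4000 - 1.31812518 = 106.08187482
d1 = (ln(S_0'/K) + (r + sigma^2/2)*T) / (sigma*sqrt(T)) = 0.59278614
d2 = d1 - sigma*sqrt(T) = -0.22745772
exp(-rT) = 0.95504196
N(-d1) = 0.27666214; N(-d2) = 0.58996608
P = K * exp(-rT) * N(-d2) - S_0' * N(-d1) = 95.6200 * 0.95504196 * 0.58996608 - 106.08187482 * 0.27666214 = 24.5275

Answer: Price = 24.5275


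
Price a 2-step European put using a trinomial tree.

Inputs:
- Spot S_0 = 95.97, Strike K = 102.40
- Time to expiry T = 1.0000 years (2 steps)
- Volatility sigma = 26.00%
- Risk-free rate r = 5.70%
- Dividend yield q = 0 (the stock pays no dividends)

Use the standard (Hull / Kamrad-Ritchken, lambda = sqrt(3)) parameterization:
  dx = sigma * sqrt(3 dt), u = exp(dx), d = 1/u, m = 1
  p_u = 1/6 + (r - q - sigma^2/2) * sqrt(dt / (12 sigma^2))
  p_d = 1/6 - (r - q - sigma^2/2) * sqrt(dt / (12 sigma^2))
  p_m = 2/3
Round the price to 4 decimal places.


Answer: Price = V(0,0) = 10.2034

Derivation:
dt = T/N = 0.500000; dx = sigma*sqrt(3*dt) = 0.318434
u = exp(dx) = 1.374972; d = 1/u = 0.727287
p_u = 0.184881, p_m = 0.666667, p_d = 0.148453
Discount per step: exp(-r*dt) = 0.971902
Stock lattice S(k, j) with j the centered position index:
  k=0: S(0,+0) = 95.9700
  k=1: S(1,-1) = 69.7978; S(1,+0) = 95.9700; S(1,+1) = 131.9561
  k=2: S(2,-2) = 50.7630; S(2,-1) = 69.7978; S(2,+0) = 95.9700; S(2,+1) = 131.9561; S(2,+2) = 181.4360
Terminal payoffs V(N, j) = max(K - S_T, 0):
  V(2,-2) = 51.636971; V(2,-1) = 32.602236; V(2,+0) = 6.430000; V(2,+1) = 0.000000; V(2,+2) = 0.000000
Backward induction: V(k, j) = exp(-r*dt) * [p_u * V(k+1, j+1) + p_m * V(k+1, j) + p_d * V(k+1, j-1)]
  V(1,-1) = exp(-r*dt) * [p_u*6.430000 + p_m*32.602236 + p_d*51.636971] = 29.729758
  V(1,+0) = exp(-r*dt) * [p_u*0.000000 + p_m*6.430000 + p_d*32.602236] = 8.870115
  V(1,+1) = exp(-r*dt) * [p_u*0.000000 + p_m*0.000000 + p_d*6.430000] = 0.927729
  V(0,+0) = exp(-r*dt) * [p_u*0.927729 + p_m*8.870115 + p_d*29.729758] = 10.203406


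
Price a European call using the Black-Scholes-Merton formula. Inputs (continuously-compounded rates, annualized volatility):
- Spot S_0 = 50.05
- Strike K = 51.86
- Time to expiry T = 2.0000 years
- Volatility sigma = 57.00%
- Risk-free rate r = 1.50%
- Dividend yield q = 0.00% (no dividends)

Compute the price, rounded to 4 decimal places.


Answer: Price = 15.5752

Derivation:
d1 = (ln(S/K) + (r - q + 0.5*sigma^2) * T) / (sigma * sqrt(T)) = 0.39619655
d2 = d1 - sigma * sqrt(T) = -0.40990518
exp(-rT) = 0.97044553; exp(-qT) = 1.00000000
C = S_0 * exp(-qT) * N(d1) - K * exp(-rT) * N(d2)
N(d1) = 0.65401998; N(d2) = 0.34093775
C = 50.0500 * 1.00000000 * 0.65401998 - 51.8600 * 0.97044553 * 0.34093775 = 15.5752


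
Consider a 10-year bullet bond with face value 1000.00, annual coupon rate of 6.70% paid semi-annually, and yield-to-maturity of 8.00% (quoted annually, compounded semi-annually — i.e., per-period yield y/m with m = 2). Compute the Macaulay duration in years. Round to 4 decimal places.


Answer: Macaulay duration = 7.3056 years

Derivation:
Coupon per period c = face * coupon_rate / m = 33.500000
Periods per year m = 2; per-period yield y/m = 0.040000
Number of cashflows N = 20
Cashflows (t years, CF_t, discount factor 1/(1+y/m)^(m*t), PV):
  t = 0.5000: CF_t = 33.500000, DF = 0.961538, PV = 32.211538
  t = 1.0000: CF_t = 33.500000, DF = 0.924556, PV = 30.972633
  t = 1.5000: CF_t = 33.500000, DF = 0.888996, PV = 29.781378
  t = 2.0000: CF_t = 33.500000, DF = 0.854804, PV = 28.635940
  t = 2.5000: CF_t = 33.500000, DF = 0.821927, PV = 27.534558
  t = 3.0000: CF_t = 33.500000, DF = 0.790315, PV = 26.475537
  t = 3.5000: CF_t = 33.500000, DF = 0.759918, PV = 25.457247
  t = 4.0000: CF_t = 33.500000, DF = 0.730690, PV = 24.478122
  t = 4.5000: CF_t = 33.500000, DF = 0.702587, PV = 23.536656
  t = 5.0000: CF_t = 33.500000, DF = 0.675564, PV = 22.631400
  t = 5.5000: CF_t = 33.500000, DF = 0.649581, PV = 21.760961
  t = 6.0000: CF_t = 33.500000, DF = 0.624597, PV = 20.924001
  t = 6.5000: CF_t = 33.500000, DF = 0.600574, PV = 20.119232
  t = 7.0000: CF_t = 33.500000, DF = 0.577475, PV = 19.345415
  t = 7.5000: CF_t = 33.500000, DF = 0.555265, PV = 18.601361
  t = 8.0000: CF_t = 33.500000, DF = 0.533908, PV = 17.885924
  t = 8.5000: CF_t = 33.500000, DF = 0.513373, PV = 17.198004
  t = 9.0000: CF_t = 33.500000, DF = 0.493628, PV = 16.536542
  t = 9.5000: CF_t = 33.500000, DF = 0.474642, PV = 15.900521
  t = 10.0000: CF_t = 1033.500000, DF = 0.456387, PV = 471.675909
Price P = sum_t PV_t = 911.662879
Macaulay numerator sum_t t * PV_t:
  t * PV_t at t = 0.5000: 16.105769
  t * PV_t at t = 1.0000: 30.972633
  t * PV_t at t = 1.5000: 44.672067
  t * PV_t at t = 2.0000: 57.271881
  t * PV_t at t = 2.5000: 68.836395
  t * PV_t at t = 3.0000: 79.426610
  t * PV_t at t = 3.5000: 89.100364
  t * PV_t at t = 4.0000: 97.912487
  t * PV_t at t = 4.5000: 105.914950
  t * PV_t at t = 5.0000: 113.156998
  t * PV_t at t = 5.5000: 119.685287
  t * PV_t at t = 6.0000: 125.544007
  t * PV_t at t = 6.5000: 130.775007
  t * PV_t at t = 7.0000: 135.417907
  t * PV_t at t = 7.5000: 139.510206
  t * PV_t at t = 8.0000: 143.087391
  t * PV_t at t = 8.5000: 146.183032
  t * PV_t at t = 9.0000: 148.828878
  t * PV_t at t = 9.5000: 151.054951
  t * PV_t at t = 10.0000: 4716.759089
Macaulay duration D = (sum_t t * PV_t) / P = 6660.215911 / 911.662879 = 7.305569


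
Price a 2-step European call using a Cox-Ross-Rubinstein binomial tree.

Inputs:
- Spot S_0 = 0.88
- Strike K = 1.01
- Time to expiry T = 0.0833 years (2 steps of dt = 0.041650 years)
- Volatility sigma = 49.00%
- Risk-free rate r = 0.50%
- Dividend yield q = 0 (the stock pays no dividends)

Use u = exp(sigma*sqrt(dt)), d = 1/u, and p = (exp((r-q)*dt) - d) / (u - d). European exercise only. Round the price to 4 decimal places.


dt = T/N = 0.041650
u = exp(sigma*sqrt(dt)) = 1.105172; d = 1/u = 0.904837
p = (exp((r-q)*dt) - d) / (u - d) = 0.476060
Discount per step: exp(-r*dt) = 0.999792
Stock lattice S(k, i) with i counting down-moves:
  k=0: S(0,0) = 0.8800
  k=1: S(1,0) = 0.9726; S(1,1) = 0.7963
  k=2: S(2,0) = 1.0748; S(2,1) = 0.8800; S(2,2) = 0.7205
Terminal payoffs V(N, i) = max(S_T - K, 0):
  V(2,0) = 0.064836; V(2,1) = 0.000000; V(2,2) = 0.000000
Backward induction: V(k, i) = exp(-r*dt) * [p * V(k+1, i) + (1-p) * V(k+1, i+1)].
  V(1,0) = exp(-r*dt) * [p*0.064836 + (1-p)*0.000000] = 0.030860
  V(1,1) = exp(-r*dt) * [p*0.000000 + (1-p)*0.000000] = 0.000000
  V(0,0) = exp(-r*dt) * [p*0.030860 + (1-p)*0.000000] = 0.014688

Answer: Price = V(0,0) = 0.0147


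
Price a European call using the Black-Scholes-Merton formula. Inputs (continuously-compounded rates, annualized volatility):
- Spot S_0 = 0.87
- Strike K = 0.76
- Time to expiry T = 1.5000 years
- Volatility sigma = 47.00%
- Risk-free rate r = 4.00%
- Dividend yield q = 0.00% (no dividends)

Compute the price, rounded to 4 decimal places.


d1 = (ln(S/K) + (r - q + 0.5*sigma^2) * T) / (sigma * sqrt(T)) = 0.62687789
d2 = d1 - sigma * sqrt(T) = 0.05124780
exp(-rT) = 0.94176453; exp(-qT) = 1.00000000
C = S_0 * exp(-qT) * N(d1) - K * exp(-rT) * N(d2)
N(d1) = 0.73463036; N(d2) = 0.52043597
C = 0.8700 * 1.00000000 * 0.73463036 - 0.7600 * 0.94176453 * 0.52043597 = 0.2666

Answer: Price = 0.2666


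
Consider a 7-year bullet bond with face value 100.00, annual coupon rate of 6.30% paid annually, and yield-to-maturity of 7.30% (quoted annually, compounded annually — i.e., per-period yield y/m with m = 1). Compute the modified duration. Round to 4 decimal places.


Answer: Modified duration = 5.4386

Derivation:
Coupon per period c = face * coupon_rate / m = 6.300000
Periods per year m = 1; per-period yield y/m = 0.073000
Number of cashflows N = 7
Cashflows (t years, CF_t, discount factor 1/(1+y/m)^(m*t), PV):
  t = 1.0000: CF_t = 6.300000, DF = 0.931966, PV = 5.871389
  t = 2.0000: CF_t = 6.300000, DF = 0.868561, PV = 5.471937
  t = 3.0000: CF_t = 6.300000, DF = 0.809470, PV = 5.099662
  t = 4.0000: CF_t = 6.300000, DF = 0.754399, PV = 4.752714
  t = 5.0000: CF_t = 6.300000, DF = 0.703075, PV = 4.429370
  t = 6.0000: CF_t = 6.300000, DF = 0.655242, PV = 4.128024
  t = 7.0000: CF_t = 106.300000, DF = 0.610663, PV = 64.913528
Price P = sum_t PV_t = 94.666623
First compute Macaulay numerator sum_t t * PV_t:
  t * PV_t at t = 1.0000: 5.871389
  t * PV_t at t = 2.0000: 10.943874
  t * PV_t at t = 3.0000: 15.298986
  t * PV_t at t = 4.0000: 19.010855
  t * PV_t at t = 5.0000: 22.146849
  t * PV_t at t = 6.0000: 24.768144
  t * PV_t at t = 7.0000: 454.394693
Macaulay duration D = 552.434790 / 94.666623 = 5.835581
Modified duration = D / (1 + y/m) = 5.835581 / (1 + 0.073000) = 5.438566
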